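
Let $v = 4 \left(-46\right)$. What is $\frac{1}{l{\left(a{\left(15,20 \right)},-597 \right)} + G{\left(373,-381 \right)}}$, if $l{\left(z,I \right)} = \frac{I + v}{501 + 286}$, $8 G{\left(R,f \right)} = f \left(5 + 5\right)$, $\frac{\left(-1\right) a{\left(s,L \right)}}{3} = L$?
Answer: $- \frac{3148}{1502359} \approx -0.0020954$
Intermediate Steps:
$v = -184$
$a{\left(s,L \right)} = - 3 L$
$G{\left(R,f \right)} = \frac{5 f}{4}$ ($G{\left(R,f \right)} = \frac{f \left(5 + 5\right)}{8} = \frac{f 10}{8} = \frac{10 f}{8} = \frac{5 f}{4}$)
$l{\left(z,I \right)} = - \frac{184}{787} + \frac{I}{787}$ ($l{\left(z,I \right)} = \frac{I - 184}{501 + 286} = \frac{-184 + I}{787} = \left(-184 + I\right) \frac{1}{787} = - \frac{184}{787} + \frac{I}{787}$)
$\frac{1}{l{\left(a{\left(15,20 \right)},-597 \right)} + G{\left(373,-381 \right)}} = \frac{1}{\left(- \frac{184}{787} + \frac{1}{787} \left(-597\right)\right) + \frac{5}{4} \left(-381\right)} = \frac{1}{\left(- \frac{184}{787} - \frac{597}{787}\right) - \frac{1905}{4}} = \frac{1}{- \frac{781}{787} - \frac{1905}{4}} = \frac{1}{- \frac{1502359}{3148}} = - \frac{3148}{1502359}$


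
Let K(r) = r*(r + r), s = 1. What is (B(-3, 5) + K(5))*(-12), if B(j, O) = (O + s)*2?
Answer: -744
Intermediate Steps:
K(r) = 2*r**2 (K(r) = r*(2*r) = 2*r**2)
B(j, O) = 2 + 2*O (B(j, O) = (O + 1)*2 = (1 + O)*2 = 2 + 2*O)
(B(-3, 5) + K(5))*(-12) = ((2 + 2*5) + 2*5**2)*(-12) = ((2 + 10) + 2*25)*(-12) = (12 + 50)*(-12) = 62*(-12) = -744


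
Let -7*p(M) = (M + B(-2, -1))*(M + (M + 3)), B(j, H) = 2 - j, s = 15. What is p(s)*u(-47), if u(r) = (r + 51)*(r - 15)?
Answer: 155496/7 ≈ 22214.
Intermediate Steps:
u(r) = (-15 + r)*(51 + r) (u(r) = (51 + r)*(-15 + r) = (-15 + r)*(51 + r))
p(M) = -(3 + 2*M)*(4 + M)/7 (p(M) = -(M + (2 - 1*(-2)))*(M + (M + 3))/7 = -(M + (2 + 2))*(M + (3 + M))/7 = -(M + 4)*(3 + 2*M)/7 = -(4 + M)*(3 + 2*M)/7 = -(3 + 2*M)*(4 + M)/7)
p(s)*u(-47) = (-12/7 - 11/7*15 - 2/7*15**2)*(-765 + (-47)**2 + 36*(-47)) = (-12/7 - 165/7 - 2/7*225)*(-765 + 2209 - 1692) = (-12/7 - 165/7 - 450/7)*(-248) = -627/7*(-248) = 155496/7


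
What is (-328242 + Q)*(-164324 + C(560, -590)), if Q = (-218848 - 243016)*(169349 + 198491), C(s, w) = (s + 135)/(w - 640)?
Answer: 3433851488472436843/123 ≈ 2.7917e+16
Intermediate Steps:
C(s, w) = (135 + s)/(-640 + w)
Q = -169892053760 (Q = -461864*367840 = -169892053760)
(-328242 + Q)*(-164324 + C(560, -590)) = (-328242 - 169892053760)*(-164324 + (135 + 560)/(-640 - 590)) = -169892382002*(-164324 + 695/(-1230)) = -169892382002*(-164324 - 1/1230*695) = -169892382002*(-164324 - 139/246) = -169892382002*(-40423843/246) = 3433851488472436843/123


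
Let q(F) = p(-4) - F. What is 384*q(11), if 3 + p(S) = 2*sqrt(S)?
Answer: -5376 + 1536*I ≈ -5376.0 + 1536.0*I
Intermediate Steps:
p(S) = -3 + 2*sqrt(S)
q(F) = -3 - F + 4*I (q(F) = (-3 + 2*sqrt(-4)) - F = (-3 + 2*(2*I)) - F = (-3 + 4*I) - F = -3 - F + 4*I)
384*q(11) = 384*(-3 - 1*11 + 4*I) = 384*(-3 - 11 + 4*I) = 384*(-14 + 4*I) = -5376 + 1536*I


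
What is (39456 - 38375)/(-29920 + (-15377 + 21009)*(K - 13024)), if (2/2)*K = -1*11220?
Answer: -1081/136572128 ≈ -7.9152e-6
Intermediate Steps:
K = -11220 (K = -1*11220 = -11220)
(39456 - 38375)/(-29920 + (-15377 + 21009)*(K - 13024)) = (39456 - 38375)/(-29920 + (-15377 + 21009)*(-11220 - 13024)) = 1081/(-29920 + 5632*(-24244)) = 1081/(-29920 - 136542208) = 1081/(-136572128) = 1081*(-1/136572128) = -1081/136572128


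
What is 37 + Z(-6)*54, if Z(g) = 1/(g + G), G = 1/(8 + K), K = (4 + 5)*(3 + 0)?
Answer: 5843/209 ≈ 27.957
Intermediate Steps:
K = 27 (K = 9*3 = 27)
G = 1/35 (G = 1/(8 + 27) = 1/35 ≈ 0.028571)
Z(g) = 1/(1/35 + g) (Z(g) = 1/(g + 1/35) = 1/(1/35 + g))
37 + Z(-6)*54 = 37 + (35/(1 + 35*(-6)))*54 = 37 + (35/(1 - 210))*54 = 37 + (35/(-209))*54 = 37 + (35*(-1/209))*54 = 37 - 35/209*54 = 37 - 1890/209 = 5843/209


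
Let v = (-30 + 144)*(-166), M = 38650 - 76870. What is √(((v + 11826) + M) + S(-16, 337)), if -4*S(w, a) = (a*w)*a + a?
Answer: √1635495/2 ≈ 639.43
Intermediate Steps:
M = -38220
S(w, a) = -a/4 - w*a²/4 (S(w, a) = -((a*w)*a + a)/4 = -(w*a² + a)/4 = -(a + w*a²)/4 = -a/4 - w*a²/4)
v = -18924 (v = 114*(-166) = -18924)
√(((v + 11826) + M) + S(-16, 337)) = √(((-18924 + 11826) - 38220) - ¼*337*(1 + 337*(-16))) = √((-7098 - 38220) - ¼*337*(1 - 5392)) = √(-45318 - ¼*337*(-5391)) = √(-45318 + 1816767/4) = √(1635495/4) = √1635495/2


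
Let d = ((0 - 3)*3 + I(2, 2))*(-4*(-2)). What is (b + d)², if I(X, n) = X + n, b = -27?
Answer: 4489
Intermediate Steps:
d = -40 (d = ((0 - 3)*3 + (2 + 2))*(-4*(-2)) = (-3*3 + 4)*8 = (-9 + 4)*8 = -5*8 = -40)
(b + d)² = (-27 - 40)² = (-67)² = 4489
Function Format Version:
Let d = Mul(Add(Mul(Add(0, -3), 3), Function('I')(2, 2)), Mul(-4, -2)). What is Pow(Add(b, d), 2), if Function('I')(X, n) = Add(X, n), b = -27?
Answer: 4489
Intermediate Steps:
d = -40 (d = Mul(Add(Mul(Add(0, -3), 3), Add(2, 2)), Mul(-4, -2)) = Mul(Add(Mul(-3, 3), 4), 8) = Mul(Add(-9, 4), 8) = Mul(-5, 8) = -40)
Pow(Add(b, d), 2) = Pow(Add(-27, -40), 2) = Pow(-67, 2) = 4489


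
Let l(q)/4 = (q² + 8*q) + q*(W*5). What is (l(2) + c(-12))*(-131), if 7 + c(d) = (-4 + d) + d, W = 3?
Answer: -21615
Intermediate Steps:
c(d) = -11 + 2*d (c(d) = -7 + ((-4 + d) + d) = -7 + (-4 + 2*d) = -11 + 2*d)
l(q) = 4*q² + 92*q (l(q) = 4*((q² + 8*q) + q*(3*5)) = 4*((q² + 8*q) + q*15) = 4*((q² + 8*q) + 15*q) = 4*(q² + 23*q) = 4*q² + 92*q)
(l(2) + c(-12))*(-131) = (4*2*(23 + 2) + (-11 + 2*(-12)))*(-131) = (4*2*25 + (-11 - 24))*(-131) = (200 - 35)*(-131) = 165*(-131) = -21615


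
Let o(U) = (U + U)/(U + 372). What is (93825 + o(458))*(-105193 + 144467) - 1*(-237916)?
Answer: 1529343188382/415 ≈ 3.6852e+9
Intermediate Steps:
o(U) = 2*U/(372 + U) (o(U) = (2*U)/(372 + U) = 2*U/(372 + U))
(93825 + o(458))*(-105193 + 144467) - 1*(-237916) = (93825 + 2*458/(372 + 458))*(-105193 + 144467) - 1*(-237916) = (93825 + 2*458/830)*39274 + 237916 = (93825 + 2*458*(1/830))*39274 + 237916 = (93825 + 458/415)*39274 + 237916 = (38937833/415)*39274 + 237916 = 1529244453242/415 + 237916 = 1529343188382/415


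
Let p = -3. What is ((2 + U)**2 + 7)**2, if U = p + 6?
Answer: 1024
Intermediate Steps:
U = 3 (U = -3 + 6 = 3)
((2 + U)**2 + 7)**2 = ((2 + 3)**2 + 7)**2 = (5**2 + 7)**2 = (25 + 7)**2 = 32**2 = 1024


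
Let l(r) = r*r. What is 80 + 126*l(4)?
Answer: 2096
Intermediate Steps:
l(r) = r**2
80 + 126*l(4) = 80 + 126*4**2 = 80 + 126*16 = 80 + 2016 = 2096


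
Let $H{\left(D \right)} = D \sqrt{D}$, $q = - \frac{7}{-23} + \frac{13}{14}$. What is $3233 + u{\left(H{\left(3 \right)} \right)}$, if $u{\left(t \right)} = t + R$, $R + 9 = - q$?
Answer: $\frac{1037731}{322} + 3 \sqrt{3} \approx 3228.0$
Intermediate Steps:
$q = \frac{397}{322}$ ($q = \left(-7\right) \left(- \frac{1}{23}\right) + 13 \cdot \frac{1}{14} = \frac{7}{23} + \frac{13}{14} = \frac{397}{322} \approx 1.2329$)
$H{\left(D \right)} = D^{\frac{3}{2}}$
$R = - \frac{3295}{322}$ ($R = -9 - \frac{397}{322} = - \frac{3295}{322} \approx -10.233$)
$u{\left(t \right)} = - \frac{3295}{322} + t$ ($u{\left(t \right)} = t - \frac{3295}{322} = - \frac{3295}{322} + t$)
$3233 + u{\left(H{\left(3 \right)} \right)} = 3233 - \left(\frac{3295}{322} - 3^{\frac{3}{2}}\right) = 3233 - \left(\frac{3295}{322} - 3 \sqrt{3}\right) = \frac{1037731}{322} + 3 \sqrt{3}$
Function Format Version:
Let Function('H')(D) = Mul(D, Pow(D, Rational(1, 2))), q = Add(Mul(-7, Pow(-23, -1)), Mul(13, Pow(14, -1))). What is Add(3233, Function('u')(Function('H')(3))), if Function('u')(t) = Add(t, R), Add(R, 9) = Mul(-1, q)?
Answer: Add(Rational(1037731, 322), Mul(3, Pow(3, Rational(1, 2)))) ≈ 3228.0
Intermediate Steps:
q = Rational(397, 322) (q = Add(Mul(-7, Rational(-1, 23)), Mul(13, Rational(1, 14))) = Add(Rational(7, 23), Rational(13, 14)) = Rational(397, 322) ≈ 1.2329)
Function('H')(D) = Pow(D, Rational(3, 2))
R = Rational(-3295, 322) (R = Add(-9, Mul(-1, Rational(397, 322))) = Add(-9, Rational(-397, 322)) = Rational(-3295, 322) ≈ -10.233)
Function('u')(t) = Add(Rational(-3295, 322), t) (Function('u')(t) = Add(t, Rational(-3295, 322)) = Add(Rational(-3295, 322), t))
Add(3233, Function('u')(Function('H')(3))) = Add(3233, Add(Rational(-3295, 322), Pow(3, Rational(3, 2)))) = Add(3233, Add(Rational(-3295, 322), Mul(3, Pow(3, Rational(1, 2))))) = Add(Rational(1037731, 322), Mul(3, Pow(3, Rational(1, 2))))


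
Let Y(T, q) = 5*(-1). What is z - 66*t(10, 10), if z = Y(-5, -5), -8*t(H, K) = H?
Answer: 155/2 ≈ 77.500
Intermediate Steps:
t(H, K) = -H/8
Y(T, q) = -5
z = -5
z - 66*t(10, 10) = -5 - (-33)*10/4 = -5 - 66*(-5/4) = -5 + 165/2 = 155/2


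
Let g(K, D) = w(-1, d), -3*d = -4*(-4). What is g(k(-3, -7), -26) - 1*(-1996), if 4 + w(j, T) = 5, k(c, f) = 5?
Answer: 1997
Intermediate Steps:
d = -16/3 (d = -(-4)*(-4)/3 = -1/3*16 = -16/3 ≈ -5.3333)
w(j, T) = 1 (w(j, T) = -4 + 5 = 1)
g(K, D) = 1
g(k(-3, -7), -26) - 1*(-1996) = 1 - 1*(-1996) = 1 + 1996 = 1997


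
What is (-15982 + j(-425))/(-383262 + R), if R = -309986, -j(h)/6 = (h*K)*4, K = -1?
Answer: 13091/346624 ≈ 0.037767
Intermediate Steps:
j(h) = 24*h (j(h) = -6*h*(-1)*4 = -6*(-h)*4 = -(-24)*h = 24*h)
(-15982 + j(-425))/(-383262 + R) = (-15982 + 24*(-425))/(-383262 - 309986) = (-15982 - 10200)/(-693248) = -26182*(-1/693248) = 13091/346624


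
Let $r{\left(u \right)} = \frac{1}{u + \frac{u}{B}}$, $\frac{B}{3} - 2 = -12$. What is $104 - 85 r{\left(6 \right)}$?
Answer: $\frac{2591}{29} \approx 89.345$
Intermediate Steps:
$B = -30$ ($B = 6 + 3 \left(-12\right) = 6 - 36 = -30$)
$r{\left(u \right)} = \frac{30}{29 u}$ ($r{\left(u \right)} = \frac{1}{u + \frac{u}{-30}} = \frac{1}{u + u \left(- \frac{1}{30}\right)} = \frac{1}{u - \frac{u}{30}} = \frac{1}{\frac{29}{30} u} = \frac{30}{29 u}$)
$104 - 85 r{\left(6 \right)} = 104 - 85 \frac{30}{29 \cdot 6} = 104 - 85 \cdot \frac{30}{29} \cdot \frac{1}{6} = 104 - \frac{425}{29} = \frac{2591}{29}$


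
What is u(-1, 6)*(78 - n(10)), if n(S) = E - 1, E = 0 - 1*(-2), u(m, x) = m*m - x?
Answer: -385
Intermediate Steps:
u(m, x) = m² - x
E = 2 (E = 0 + 2 = 2)
n(S) = 1 (n(S) = 2 - 1 = 1)
u(-1, 6)*(78 - n(10)) = ((-1)² - 1*6)*(78 - 1*1) = (1 - 6)*(78 - 1) = -5*77 = -385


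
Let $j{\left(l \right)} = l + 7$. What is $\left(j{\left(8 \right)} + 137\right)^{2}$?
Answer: $23104$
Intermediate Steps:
$j{\left(l \right)} = 7 + l$
$\left(j{\left(8 \right)} + 137\right)^{2} = \left(\left(7 + 8\right) + 137\right)^{2} = \left(15 + 137\right)^{2} = 152^{2} = 23104$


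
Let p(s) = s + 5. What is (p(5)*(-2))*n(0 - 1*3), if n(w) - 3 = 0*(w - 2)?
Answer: -60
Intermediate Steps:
n(w) = 3 (n(w) = 3 + 0*(w - 2) = 3 + 0*(-2 + w) = 3 + 0 = 3)
p(s) = 5 + s
(p(5)*(-2))*n(0 - 1*3) = ((5 + 5)*(-2))*3 = (10*(-2))*3 = -20*3 = -60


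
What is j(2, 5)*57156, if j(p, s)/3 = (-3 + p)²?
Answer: 171468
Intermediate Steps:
j(p, s) = 3*(-3 + p)²
j(2, 5)*57156 = (3*(-3 + 2)²)*57156 = (3*(-1)²)*57156 = (3*1)*57156 = 3*57156 = 171468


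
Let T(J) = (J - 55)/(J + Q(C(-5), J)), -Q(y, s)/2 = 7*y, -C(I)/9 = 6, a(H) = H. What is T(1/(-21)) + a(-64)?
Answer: -1017156/15875 ≈ -64.073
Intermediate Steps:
C(I) = -54 (C(I) = -9*6 = -54)
Q(y, s) = -14*y
T(J) = (-55 + J)/(756 + J) (T(J) = (J - 55)/(J - 14*(-54)) = (-55 + J)/(J + 756) = (-55 + J)/(756 + J))
T(1/(-21)) + a(-64) = (-55 + 1/(-21))/(756 + 1/(-21)) - 64 = (-55 - 1/21)/(756 - 1/21) - 64 = -1156/21/(15875/21) - 64 = (21/15875)*(-1156/21) - 64 = -1156/15875 - 64 = -1017156/15875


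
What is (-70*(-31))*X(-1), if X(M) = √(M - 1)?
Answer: 2170*I*√2 ≈ 3068.8*I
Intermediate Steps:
X(M) = √(-1 + M)
(-70*(-31))*X(-1) = (-70*(-31))*√(-1 - 1) = 2170*√(-2) = 2170*(I*√2) = 2170*I*√2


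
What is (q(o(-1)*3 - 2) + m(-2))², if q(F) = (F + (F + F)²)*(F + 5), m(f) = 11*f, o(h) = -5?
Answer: 187416100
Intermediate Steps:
q(F) = (5 + F)*(F + 4*F²) (q(F) = (F + (2*F)²)*(5 + F) = (F + 4*F²)*(5 + F) = (5 + F)*(F + 4*F²))
(q(o(-1)*3 - 2) + m(-2))² = ((-5*3 - 2)*(5 + 4*(-5*3 - 2)² + 21*(-5*3 - 2)) + 11*(-2))² = ((-15 - 2)*(5 + 4*(-15 - 2)² + 21*(-15 - 2)) - 22)² = (-17*(5 + 4*(-17)² + 21*(-17)) - 22)² = (-17*(5 + 4*289 - 357) - 22)² = (-17*(5 + 1156 - 357) - 22)² = (-17*804 - 22)² = (-13668 - 22)² = (-13690)² = 187416100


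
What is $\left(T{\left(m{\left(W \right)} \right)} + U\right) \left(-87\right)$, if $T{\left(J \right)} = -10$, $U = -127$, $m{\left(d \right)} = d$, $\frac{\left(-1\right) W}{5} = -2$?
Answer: $11919$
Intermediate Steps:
$W = 10$ ($W = \left(-5\right) \left(-2\right) = 10$)
$\left(T{\left(m{\left(W \right)} \right)} + U\right) \left(-87\right) = \left(-10 - 127\right) \left(-87\right) = \left(-137\right) \left(-87\right) = 11919$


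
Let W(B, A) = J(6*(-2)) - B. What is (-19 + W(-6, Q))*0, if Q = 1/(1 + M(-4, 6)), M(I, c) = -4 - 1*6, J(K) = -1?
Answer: 0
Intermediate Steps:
M(I, c) = -10 (M(I, c) = -4 - 6 = -10)
Q = -1/9 (Q = 1/(1 - 10) = 1/(-9) = -1/9 ≈ -0.11111)
W(B, A) = -1 - B
(-19 + W(-6, Q))*0 = (-19 + (-1 - 1*(-6)))*0 = (-19 + (-1 + 6))*0 = (-19 + 5)*0 = -14*0 = 0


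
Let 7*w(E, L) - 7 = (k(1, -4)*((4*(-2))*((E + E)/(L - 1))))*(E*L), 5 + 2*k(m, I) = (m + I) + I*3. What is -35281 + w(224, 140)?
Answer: 155659280/139 ≈ 1.1199e+6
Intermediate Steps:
k(m, I) = -5/2 + m/2 + 2*I (k(m, I) = -5/2 + ((m + I) + I*3)/2 = -5/2 + ((I + m) + 3*I)/2 = -5/2 + (m + 4*I)/2 = -5/2 + (m/2 + 2*I) = -5/2 + m/2 + 2*I)
w(E, L) = 1 + 160*L*E²/(7*(-1 + L)) (w(E, L) = 1 + (((-5/2 + (½)*1 + 2*(-4))*((4*(-2))*((E + E)/(L - 1))))*(E*L))/7 = 1 + (((-5/2 + ½ - 8)*(-8*2*E/(-1 + L)))*(E*L))/7 = 1 + ((-(-80)*2*E/(-1 + L))*(E*L))/7 = 1 + ((-(-160)*E/(-1 + L))*(E*L))/7 = 1 + ((160*E/(-1 + L))*(E*L))/7 = 1 + (160*L*E²/(-1 + L))/7 = 1 + 160*L*E²/(7*(-1 + L)))
-35281 + w(224, 140) = -35281 + (-1 + 140 + (160/7)*140*224²)/(-1 + 140) = -35281 + (-1 + 140 + (160/7)*140*50176)/139 = -35281 + (-1 + 140 + 160563200)/139 = -35281 + (1/139)*160563339 = -35281 + 160563339/139 = 155659280/139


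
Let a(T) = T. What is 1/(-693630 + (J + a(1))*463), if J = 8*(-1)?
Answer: -1/696871 ≈ -1.4350e-6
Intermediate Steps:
J = -8
1/(-693630 + (J + a(1))*463) = 1/(-693630 + (-8 + 1)*463) = 1/(-693630 - 7*463) = 1/(-693630 - 3241) = 1/(-696871) = -1/696871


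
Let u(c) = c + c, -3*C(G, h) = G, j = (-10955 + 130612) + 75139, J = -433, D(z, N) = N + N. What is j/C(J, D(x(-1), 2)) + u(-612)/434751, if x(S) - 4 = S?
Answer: 84687579132/62749061 ≈ 1349.6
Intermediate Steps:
x(S) = 4 + S
D(z, N) = 2*N
j = 194796 (j = 119657 + 75139 = 194796)
C(G, h) = -G/3
u(c) = 2*c
j/C(J, D(x(-1), 2)) + u(-612)/434751 = 194796/((-⅓*(-433))) + (2*(-612))/434751 = 194796/(433/3) - 1224*1/434751 = 194796*(3/433) - 408/144917 = 584388/433 - 408/144917 = 84687579132/62749061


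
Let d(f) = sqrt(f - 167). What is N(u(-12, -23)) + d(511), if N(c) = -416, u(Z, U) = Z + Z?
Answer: -416 + 2*sqrt(86) ≈ -397.45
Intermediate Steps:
u(Z, U) = 2*Z
d(f) = sqrt(-167 + f)
N(u(-12, -23)) + d(511) = -416 + sqrt(-167 + 511) = -416 + sqrt(344) = -416 + 2*sqrt(86)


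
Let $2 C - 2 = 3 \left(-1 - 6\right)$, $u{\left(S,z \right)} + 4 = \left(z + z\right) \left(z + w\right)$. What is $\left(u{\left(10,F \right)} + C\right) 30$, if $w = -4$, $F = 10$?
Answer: $3195$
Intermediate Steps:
$u{\left(S,z \right)} = -4 + 2 z \left(-4 + z\right)$ ($u{\left(S,z \right)} = -4 + \left(z + z\right) \left(z - 4\right) = -4 + 2 z \left(-4 + z\right)$)
$C = - \frac{19}{2}$ ($C = 1 + \frac{3 \left(-1 - 6\right)}{2} = 1 + \frac{3 \left(-7\right)}{2} = 1 + \frac{1}{2} \left(-21\right) = 1 - \frac{21}{2} = - \frac{19}{2} \approx -9.5$)
$\left(u{\left(10,F \right)} + C\right) 30 = \left(\left(-4 - 80 + 2 \cdot 10^{2}\right) - \frac{19}{2}\right) 30 = \left(\left(-4 - 80 + 2 \cdot 100\right) - \frac{19}{2}\right) 30 = \left(\left(-4 - 80 + 200\right) - \frac{19}{2}\right) 30 = \left(116 - \frac{19}{2}\right) 30 = \frac{213}{2} \cdot 30 = 3195$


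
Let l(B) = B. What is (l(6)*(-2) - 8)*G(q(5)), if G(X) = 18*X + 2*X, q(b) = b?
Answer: -2000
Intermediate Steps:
G(X) = 20*X
(l(6)*(-2) - 8)*G(q(5)) = (6*(-2) - 8)*(20*5) = (-12 - 8)*100 = -20*100 = -2000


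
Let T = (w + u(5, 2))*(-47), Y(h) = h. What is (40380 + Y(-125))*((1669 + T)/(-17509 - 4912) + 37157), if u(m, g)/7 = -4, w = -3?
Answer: 33536197802605/22421 ≈ 1.4957e+9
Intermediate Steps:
u(m, g) = -28 (u(m, g) = 7*(-4) = -28)
T = 1457 (T = (-3 - 28)*(-47) = -31*(-47) = 1457)
(40380 + Y(-125))*((1669 + T)/(-17509 - 4912) + 37157) = (40380 - 125)*((1669 + 1457)/(-17509 - 4912) + 37157) = 40255*(3126/(-22421) + 37157) = 40255*(3126*(-1/22421) + 37157) = 40255*(-3126/22421 + 37157) = 40255*(833093971/22421) = 33536197802605/22421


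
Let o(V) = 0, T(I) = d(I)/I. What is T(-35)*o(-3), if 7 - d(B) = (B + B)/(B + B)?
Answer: 0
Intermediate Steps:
d(B) = 6 (d(B) = 7 - (B + B)/(B + B) = 7 - 2*B/(2*B) = 7 - 2*B*1/(2*B) = 7 - 1*1 = 7 - 1 = 6)
T(I) = 6/I
T(-35)*o(-3) = (6/(-35))*0 = (6*(-1/35))*0 = -6/35*0 = 0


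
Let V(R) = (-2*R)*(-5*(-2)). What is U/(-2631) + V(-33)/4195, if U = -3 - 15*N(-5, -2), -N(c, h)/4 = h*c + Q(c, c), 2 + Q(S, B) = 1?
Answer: -34417/735803 ≈ -0.046775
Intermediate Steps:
Q(S, B) = -1 (Q(S, B) = -2 + 1 = -1)
N(c, h) = 4 - 4*c*h (N(c, h) = -4*(h*c - 1) = -4*(c*h - 1) = -4*(-1 + c*h) = 4 - 4*c*h)
V(R) = -20*R (V(R) = -2*R*10 = -20*R)
U = 537 (U = -3 - 15*(4 - 4*(-5)*(-2)) = -3 - 15*(4 - 40) = -3 - 15*(-36) = -3 + 540 = 537)
U/(-2631) + V(-33)/4195 = 537/(-2631) - 20*(-33)/4195 = 537*(-1/2631) + 660*(1/4195) = -179/877 + 132/839 = -34417/735803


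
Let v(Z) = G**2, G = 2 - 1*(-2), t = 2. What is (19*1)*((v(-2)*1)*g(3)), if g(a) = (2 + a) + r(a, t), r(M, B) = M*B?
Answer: 3344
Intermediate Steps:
G = 4 (G = 2 + 2 = 4)
r(M, B) = B*M
v(Z) = 16 (v(Z) = 4**2 = 16)
g(a) = 2 + 3*a (g(a) = (2 + a) + 2*a = 2 + 3*a)
(19*1)*((v(-2)*1)*g(3)) = (19*1)*((16*1)*(2 + 3*3)) = 19*(16*(2 + 9)) = 19*(16*11) = 19*176 = 3344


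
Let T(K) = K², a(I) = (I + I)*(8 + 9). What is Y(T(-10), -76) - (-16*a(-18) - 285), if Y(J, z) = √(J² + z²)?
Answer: -9507 + 4*√986 ≈ -9381.4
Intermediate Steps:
a(I) = 34*I (a(I) = (2*I)*17 = 34*I)
Y(T(-10), -76) - (-16*a(-18) - 285) = √(((-10)²)² + (-76)²) - (-544*(-18) - 285) = √(100² + 5776) - (-16*(-612) - 285) = √(10000 + 5776) - (9792 - 285) = √15776 - 1*9507 = 4*√986 - 9507 = -9507 + 4*√986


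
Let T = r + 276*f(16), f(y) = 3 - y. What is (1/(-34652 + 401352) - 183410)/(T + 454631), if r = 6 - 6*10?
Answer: -9608063857/23625380900 ≈ -0.40668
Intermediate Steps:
r = -54 (r = 6 - 60 = -54)
T = -3642 (T = -54 + 276*(3 - 1*16) = -54 + 276*(3 - 16) = -54 + 276*(-13) = -54 - 3588 = -3642)
(1/(-34652 + 401352) - 183410)/(T + 454631) = (1/(-34652 + 401352) - 183410)/(-3642 + 454631) = (1/366700 - 183410)/450989 = (1/366700 - 183410)*(1/450989) = -67256446999/366700*1/450989 = -9608063857/23625380900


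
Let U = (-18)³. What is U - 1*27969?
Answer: -33801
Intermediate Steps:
U = -5832
U - 1*27969 = -5832 - 1*27969 = -5832 - 27969 = -33801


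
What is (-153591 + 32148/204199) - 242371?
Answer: -80855012290/204199 ≈ -3.9596e+5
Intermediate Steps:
(-153591 + 32148/204199) - 242371 = -31363096461/204199 - 242371 = -80855012290/204199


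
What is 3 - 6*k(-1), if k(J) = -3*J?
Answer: -15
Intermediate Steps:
3 - 6*k(-1) = 3 - (-18)*(-1) = 3 - 6*3 = 3 - 18 = -15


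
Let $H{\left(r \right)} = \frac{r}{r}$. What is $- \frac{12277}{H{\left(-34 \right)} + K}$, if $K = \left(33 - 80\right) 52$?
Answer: $\frac{12277}{2443} \approx 5.0254$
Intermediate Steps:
$K = -2444$ ($K = \left(-47\right) 52 = -2444$)
$H{\left(r \right)} = 1$
$- \frac{12277}{H{\left(-34 \right)} + K} = - \frac{12277}{1 - 2444} = - \frac{12277}{-2443} = \left(-12277\right) \left(- \frac{1}{2443}\right) = \frac{12277}{2443}$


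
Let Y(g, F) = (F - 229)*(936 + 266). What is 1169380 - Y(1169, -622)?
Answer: 2192282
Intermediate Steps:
Y(g, F) = -275258 + 1202*F (Y(g, F) = (-229 + F)*1202 = -275258 + 1202*F)
1169380 - Y(1169, -622) = 1169380 - (-275258 + 1202*(-622)) = 1169380 - (-275258 - 747644) = 1169380 - 1*(-1022902) = 1169380 + 1022902 = 2192282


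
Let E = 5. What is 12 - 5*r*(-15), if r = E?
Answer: 387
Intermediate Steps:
r = 5
12 - 5*r*(-15) = 12 - 5*5*(-15) = 12 - 25*(-15) = 12 + 375 = 387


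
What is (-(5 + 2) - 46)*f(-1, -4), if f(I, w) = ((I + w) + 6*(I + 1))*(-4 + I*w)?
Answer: 0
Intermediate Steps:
f(I, w) = (-4 + I*w)*(6 + w + 7*I) (f(I, w) = ((I + w) + 6*(1 + I))*(-4 + I*w) = ((I + w) + (6 + 6*I))*(-4 + I*w) = (6 + w + 7*I)*(-4 + I*w) = (-4 + I*w)*(6 + w + 7*I))
(-(5 + 2) - 46)*f(-1, -4) = (-(5 + 2) - 46)*(-24 - 28*(-1) - 4*(-4) - 1*(-4)**2 + 6*(-1)*(-4) + 7*(-4)*(-1)**2) = (-1*7 - 46)*(-24 + 28 + 16 - 1*16 + 24 + 7*(-4)*1) = (-7 - 46)*(-24 + 28 + 16 - 16 + 24 - 28) = -53*0 = 0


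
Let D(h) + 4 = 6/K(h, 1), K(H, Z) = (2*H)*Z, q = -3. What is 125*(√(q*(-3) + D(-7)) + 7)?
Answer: 875 + 500*√14/7 ≈ 1142.3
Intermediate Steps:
K(H, Z) = 2*H*Z
D(h) = -4 + 3/h (D(h) = -4 + 6/((2*h*1)) = -4 + 6/((2*h)) = -4 + 6*(1/(2*h)) = -4 + 3/h)
125*(√(q*(-3) + D(-7)) + 7) = 125*(√(-3*(-3) + (-4 + 3/(-7))) + 7) = 125*(√(9 + (-4 + 3*(-⅐))) + 7) = 125*(√(9 + (-4 - 3/7)) + 7) = 125*(√(9 - 31/7) + 7) = 125*(√(32/7) + 7) = 125*(4*√14/7 + 7) = 125*(7 + 4*√14/7) = 875 + 500*√14/7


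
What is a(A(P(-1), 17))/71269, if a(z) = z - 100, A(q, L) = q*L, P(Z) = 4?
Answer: -32/71269 ≈ -0.00044900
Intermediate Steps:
A(q, L) = L*q
a(z) = -100 + z
a(A(P(-1), 17))/71269 = (-100 + 17*4)/71269 = (-100 + 68)*(1/71269) = -32*1/71269 = -32/71269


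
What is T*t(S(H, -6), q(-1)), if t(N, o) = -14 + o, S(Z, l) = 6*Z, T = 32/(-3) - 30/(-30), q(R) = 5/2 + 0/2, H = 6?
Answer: 667/6 ≈ 111.17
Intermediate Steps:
q(R) = 5/2 (q(R) = 5*(½) + 0*(½) = 5/2 + 0 = 5/2)
T = -29/3 (T = 32*(-⅓) - 30*(-1/30) = -32/3 + 1 = -29/3 ≈ -9.6667)
T*t(S(H, -6), q(-1)) = -29*(-14 + 5/2)/3 = -29/3*(-23/2) = 667/6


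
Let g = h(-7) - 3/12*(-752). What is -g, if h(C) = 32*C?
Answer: 36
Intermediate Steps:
g = -36 (g = 32*(-7) - 3/12*(-752) = -224 - 3*1/12*(-752) = -224 - ¼*(-752) = -224 + 188 = -36)
-g = -1*(-36) = 36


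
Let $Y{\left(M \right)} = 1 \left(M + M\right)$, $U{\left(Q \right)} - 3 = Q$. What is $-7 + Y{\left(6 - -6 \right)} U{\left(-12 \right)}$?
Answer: $-223$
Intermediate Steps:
$U{\left(Q \right)} = 3 + Q$
$Y{\left(M \right)} = 2 M$ ($Y{\left(M \right)} = 1 \cdot 2 M = 2 M$)
$-7 + Y{\left(6 - -6 \right)} U{\left(-12 \right)} = -7 + 2 \left(6 - -6\right) \left(3 - 12\right) = -7 + 2 \left(6 + 6\right) \left(-9\right) = -7 + 2 \cdot 12 \left(-9\right) = -7 + 24 \left(-9\right) = -7 - 216 = -223$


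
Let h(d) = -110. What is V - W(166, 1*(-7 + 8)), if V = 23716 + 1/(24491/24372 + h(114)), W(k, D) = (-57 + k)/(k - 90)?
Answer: 4787698729431/201888604 ≈ 23715.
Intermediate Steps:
W(k, D) = (-57 + k)/(-90 + k)
V = 62999845792/2656429 (V = 23716 + 1/(24491/24372 - 110) = 23716 + 1/(-2656429/24372) = 23716 - 24372/2656429 = 62999845792/2656429 ≈ 23716.)
V - W(166, 1*(-7 + 8)) = 62999845792/2656429 - (-57 + 166)/(-90 + 166) = 62999845792/2656429 - 109/76 = 4787698729431/201888604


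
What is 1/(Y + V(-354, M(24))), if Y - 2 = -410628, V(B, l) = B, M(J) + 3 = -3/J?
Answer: -1/410980 ≈ -2.4332e-6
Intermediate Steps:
M(J) = -3 - 3/J
Y = -410626 (Y = 2 - 410628 = -410626)
1/(Y + V(-354, M(24))) = 1/(-410626 - 354) = 1/(-410980) = -1/410980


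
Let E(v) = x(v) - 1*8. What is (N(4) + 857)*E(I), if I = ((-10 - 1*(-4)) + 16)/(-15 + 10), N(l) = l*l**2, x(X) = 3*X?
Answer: -12894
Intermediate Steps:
N(l) = l**3
I = -2 (I = ((-10 + 4) + 16)/(-5) = (-6 + 16)*(-1/5) = 10*(-1/5) = -2)
E(v) = -8 + 3*v (E(v) = 3*v - 1*8 = 3*v - 8 = -8 + 3*v)
(N(4) + 857)*E(I) = (4**3 + 857)*(-8 + 3*(-2)) = (64 + 857)*(-8 - 6) = 921*(-14) = -12894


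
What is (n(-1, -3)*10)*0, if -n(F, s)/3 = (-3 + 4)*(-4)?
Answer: 0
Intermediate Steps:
n(F, s) = 12 (n(F, s) = -3*(-3 + 4)*(-4) = -3*(-4) = 12)
(n(-1, -3)*10)*0 = (12*10)*0 = 120*0 = 0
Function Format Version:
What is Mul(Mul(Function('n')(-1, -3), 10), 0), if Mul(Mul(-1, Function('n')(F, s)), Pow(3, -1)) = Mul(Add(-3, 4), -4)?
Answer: 0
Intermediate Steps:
Function('n')(F, s) = 12 (Function('n')(F, s) = Mul(-3, Mul(Add(-3, 4), -4)) = Mul(-3, Mul(1, -4)) = Mul(-3, -4) = 12)
Mul(Mul(Function('n')(-1, -3), 10), 0) = Mul(Mul(12, 10), 0) = Mul(120, 0) = 0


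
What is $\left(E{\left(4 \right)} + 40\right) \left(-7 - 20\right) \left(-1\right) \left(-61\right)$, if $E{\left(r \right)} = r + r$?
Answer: $-79056$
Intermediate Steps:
$E{\left(r \right)} = 2 r$
$\left(E{\left(4 \right)} + 40\right) \left(-7 - 20\right) \left(-1\right) \left(-61\right) = \left(2 \cdot 4 + 40\right) \left(-7 - 20\right) \left(-1\right) \left(-61\right) = \left(8 + 40\right) \left(-27\right) \left(-1\right) \left(-61\right) = 48 \left(-27\right) \left(-1\right) \left(-61\right) = \left(-1296\right) \left(-1\right) \left(-61\right) = 1296 \left(-61\right) = -79056$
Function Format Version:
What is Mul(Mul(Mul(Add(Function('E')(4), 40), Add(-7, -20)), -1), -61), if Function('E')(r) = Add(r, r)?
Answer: -79056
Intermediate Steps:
Function('E')(r) = Mul(2, r)
Mul(Mul(Mul(Add(Function('E')(4), 40), Add(-7, -20)), -1), -61) = Mul(Mul(Mul(Add(Mul(2, 4), 40), Add(-7, -20)), -1), -61) = Mul(Mul(Mul(Add(8, 40), -27), -1), -61) = Mul(Mul(Mul(48, -27), -1), -61) = Mul(Mul(-1296, -1), -61) = Mul(1296, -61) = -79056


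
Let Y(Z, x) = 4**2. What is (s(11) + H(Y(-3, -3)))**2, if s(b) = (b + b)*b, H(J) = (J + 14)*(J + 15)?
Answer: 1373584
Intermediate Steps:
Y(Z, x) = 16
H(J) = (14 + J)*(15 + J)
s(b) = 2*b**2 (s(b) = (2*b)*b = 2*b**2)
(s(11) + H(Y(-3, -3)))**2 = (2*11**2 + (210 + 16**2 + 29*16))**2 = (2*121 + (210 + 256 + 464))**2 = (242 + 930)**2 = 1172**2 = 1373584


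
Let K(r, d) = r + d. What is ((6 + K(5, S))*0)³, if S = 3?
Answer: 0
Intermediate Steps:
K(r, d) = d + r
((6 + K(5, S))*0)³ = ((6 + (3 + 5))*0)³ = ((6 + 8)*0)³ = (14*0)³ = 0³ = 0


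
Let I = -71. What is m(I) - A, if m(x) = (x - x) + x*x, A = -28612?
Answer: 33653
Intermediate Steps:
m(x) = x² (m(x) = 0 + x² = x²)
m(I) - A = (-71)² - 1*(-28612) = 5041 + 28612 = 33653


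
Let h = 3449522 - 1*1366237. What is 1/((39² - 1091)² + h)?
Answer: 1/2268185 ≈ 4.4088e-7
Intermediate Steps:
h = 2083285 (h = 3449522 - 1366237 = 2083285)
1/((39² - 1091)² + h) = 1/((39² - 1091)² + 2083285) = 1/((1521 - 1091)² + 2083285) = 1/(430² + 2083285) = 1/(184900 + 2083285) = 1/2268185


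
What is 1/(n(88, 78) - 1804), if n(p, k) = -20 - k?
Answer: -1/1902 ≈ -0.00052576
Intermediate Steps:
1/(n(88, 78) - 1804) = 1/((-20 - 1*78) - 1804) = 1/((-20 - 78) - 1804) = 1/(-98 - 1804) = 1/(-1902) = -1/1902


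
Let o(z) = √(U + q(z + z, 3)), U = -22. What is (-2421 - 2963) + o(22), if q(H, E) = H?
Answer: -5384 + √22 ≈ -5379.3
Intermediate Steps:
o(z) = √(-22 + 2*z) (o(z) = √(-22 + (z + z)) = √(-22 + 2*z))
(-2421 - 2963) + o(22) = (-2421 - 2963) + √(-22 + 2*22) = -5384 + √(-22 + 44) = -5384 + √22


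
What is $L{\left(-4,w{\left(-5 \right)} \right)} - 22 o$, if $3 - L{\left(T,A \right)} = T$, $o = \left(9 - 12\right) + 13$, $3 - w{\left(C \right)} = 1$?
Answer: $-213$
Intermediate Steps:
$w{\left(C \right)} = 2$ ($w{\left(C \right)} = 3 - 1 = 2$)
$o = 10$ ($o = -3 + 13 = 10$)
$L{\left(T,A \right)} = 3 - T$
$L{\left(-4,w{\left(-5 \right)} \right)} - 22 o = \left(3 - -4\right) - 220 = \left(3 + 4\right) - 220 = 7 - 220 = -213$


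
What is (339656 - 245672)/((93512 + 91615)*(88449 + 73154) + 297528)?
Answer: 31328/9972458703 ≈ 3.1415e-6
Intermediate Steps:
(339656 - 245672)/((93512 + 91615)*(88449 + 73154) + 297528) = 93984/(185127*161603 + 297528) = 93984/(29917078581 + 297528) = 93984/29917376109 = 93984*(1/29917376109) = 31328/9972458703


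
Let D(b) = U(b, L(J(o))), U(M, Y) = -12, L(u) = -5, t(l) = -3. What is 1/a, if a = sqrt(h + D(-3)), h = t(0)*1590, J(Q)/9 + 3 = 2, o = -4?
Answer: -I*sqrt(4782)/4782 ≈ -0.014461*I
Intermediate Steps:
J(Q) = -9 (J(Q) = -27 + 9*2 = -27 + 18 = -9)
D(b) = -12
h = -4770 (h = -3*1590 = -4770)
a = I*sqrt(4782) (a = sqrt(-4770 - 12) = sqrt(-4782) = I*sqrt(4782) ≈ 69.152*I)
1/a = 1/(I*sqrt(4782)) = -I*sqrt(4782)/4782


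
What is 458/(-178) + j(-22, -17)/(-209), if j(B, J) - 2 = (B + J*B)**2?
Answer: -11075495/18601 ≈ -595.42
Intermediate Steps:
j(B, J) = 2 + (B + B*J)**2 (j(B, J) = 2 + (B + J*B)**2 = 2 + (B + B*J)**2)
458/(-178) + j(-22, -17)/(-209) = 458/(-178) + (2 + (-22)**2*(1 - 17)**2)/(-209) = 458*(-1/178) + (2 + 484*(-16)**2)*(-1/209) = -229/89 + (2 + 484*256)*(-1/209) = -229/89 + (2 + 123904)*(-1/209) = -229/89 + 123906*(-1/209) = -229/89 - 123906/209 = -11075495/18601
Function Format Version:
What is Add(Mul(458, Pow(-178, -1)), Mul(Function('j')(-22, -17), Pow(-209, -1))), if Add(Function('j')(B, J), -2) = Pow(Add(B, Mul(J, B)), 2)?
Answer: Rational(-11075495, 18601) ≈ -595.42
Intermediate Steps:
Function('j')(B, J) = Add(2, Pow(Add(B, Mul(B, J)), 2)) (Function('j')(B, J) = Add(2, Pow(Add(B, Mul(J, B)), 2)) = Add(2, Pow(Add(B, Mul(B, J)), 2)))
Add(Mul(458, Pow(-178, -1)), Mul(Function('j')(-22, -17), Pow(-209, -1))) = Add(Mul(458, Pow(-178, -1)), Mul(Add(2, Mul(Pow(-22, 2), Pow(Add(1, -17), 2))), Pow(-209, -1))) = Add(Mul(458, Rational(-1, 178)), Mul(Add(2, Mul(484, Pow(-16, 2))), Rational(-1, 209))) = Add(Rational(-229, 89), Mul(Add(2, Mul(484, 256)), Rational(-1, 209))) = Add(Rational(-229, 89), Mul(Add(2, 123904), Rational(-1, 209))) = Add(Rational(-229, 89), Mul(123906, Rational(-1, 209))) = Add(Rational(-229, 89), Rational(-123906, 209)) = Rational(-11075495, 18601)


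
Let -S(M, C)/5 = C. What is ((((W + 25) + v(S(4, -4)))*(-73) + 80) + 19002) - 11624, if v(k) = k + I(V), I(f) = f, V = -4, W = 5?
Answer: 4100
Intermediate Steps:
S(M, C) = -5*C
v(k) = -4 + k (v(k) = k - 4 = -4 + k)
((((W + 25) + v(S(4, -4)))*(-73) + 80) + 19002) - 11624 = ((((5 + 25) + (-4 - 5*(-4)))*(-73) + 80) + 19002) - 11624 = (((30 + (-4 + 20))*(-73) + 80) + 19002) - 11624 = (((30 + 16)*(-73) + 80) + 19002) - 11624 = ((46*(-73) + 80) + 19002) - 11624 = ((-3358 + 80) + 19002) - 11624 = (-3278 + 19002) - 11624 = 15724 - 11624 = 4100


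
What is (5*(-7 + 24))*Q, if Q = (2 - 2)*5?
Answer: 0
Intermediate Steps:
Q = 0 (Q = 0*5 = 0)
(5*(-7 + 24))*Q = (5*(-7 + 24))*0 = (5*17)*0 = 85*0 = 0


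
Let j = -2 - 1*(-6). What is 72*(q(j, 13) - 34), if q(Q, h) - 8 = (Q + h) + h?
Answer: 288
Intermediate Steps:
j = 4 (j = -2 + 6 = 4)
q(Q, h) = 8 + Q + 2*h (q(Q, h) = 8 + ((Q + h) + h) = 8 + (Q + 2*h) = 8 + Q + 2*h)
72*(q(j, 13) - 34) = 72*((8 + 4 + 2*13) - 34) = 72*((8 + 4 + 26) - 34) = 72*(38 - 34) = 72*4 = 288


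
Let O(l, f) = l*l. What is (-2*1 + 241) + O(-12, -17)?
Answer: 383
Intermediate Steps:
O(l, f) = l²
(-2*1 + 241) + O(-12, -17) = (-2*1 + 241) + (-12)² = (-2 + 241) + 144 = 239 + 144 = 383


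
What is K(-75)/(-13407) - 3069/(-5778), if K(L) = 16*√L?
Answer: 341/642 - 80*I*√3/13407 ≈ 0.53115 - 0.010335*I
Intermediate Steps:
K(-75)/(-13407) - 3069/(-5778) = (16*√(-75))/(-13407) - 3069/(-5778) = (16*(5*I*√3))*(-1/13407) - 3069*(-1/5778) = (80*I*√3)*(-1/13407) + 341/642 = -80*I*√3/13407 + 341/642 = 341/642 - 80*I*√3/13407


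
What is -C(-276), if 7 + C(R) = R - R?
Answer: 7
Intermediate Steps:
C(R) = -7 (C(R) = -7 + (R - R) = -7 + 0 = -7)
-C(-276) = -1*(-7) = 7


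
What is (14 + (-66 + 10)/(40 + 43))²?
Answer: 1223236/6889 ≈ 177.56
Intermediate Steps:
(14 + (-66 + 10)/(40 + 43))² = (14 - 56/83)² = (1106/83)² = 1223236/6889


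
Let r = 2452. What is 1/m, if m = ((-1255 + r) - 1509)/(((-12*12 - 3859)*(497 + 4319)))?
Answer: 2409806/39 ≈ 61790.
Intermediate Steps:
m = 39/2409806 (m = ((-1255 + 2452) - 1509)/(((-12*12 - 3859)*(497 + 4319))) = (1197 - 1509)/(((-144 - 3859)*4816)) = -312/((-4003*4816)) = -312/(-19278448) = -312*(-1/19278448) = 39/2409806 ≈ 1.6184e-5)
1/m = 1/(39/2409806) = 2409806/39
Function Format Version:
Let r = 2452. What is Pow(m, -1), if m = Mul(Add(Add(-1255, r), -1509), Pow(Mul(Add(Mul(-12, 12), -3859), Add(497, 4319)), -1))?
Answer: Rational(2409806, 39) ≈ 61790.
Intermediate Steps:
m = Rational(39, 2409806) (m = Mul(Add(Add(-1255, 2452), -1509), Pow(Mul(Add(Mul(-12, 12), -3859), Add(497, 4319)), -1)) = Mul(Add(1197, -1509), Pow(Mul(Add(-144, -3859), 4816), -1)) = Mul(-312, Pow(Mul(-4003, 4816), -1)) = Mul(-312, Pow(-19278448, -1)) = Mul(-312, Rational(-1, 19278448)) = Rational(39, 2409806) ≈ 1.6184e-5)
Pow(m, -1) = Pow(Rational(39, 2409806), -1) = Rational(2409806, 39)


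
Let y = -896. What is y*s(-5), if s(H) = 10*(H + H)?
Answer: 89600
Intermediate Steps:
s(H) = 20*H (s(H) = 10*(2*H) = 20*H)
y*s(-5) = -17920*(-5) = -896*(-100) = 89600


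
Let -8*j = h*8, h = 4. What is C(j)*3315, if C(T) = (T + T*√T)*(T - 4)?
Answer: 106080 + 212160*I ≈ 1.0608e+5 + 2.1216e+5*I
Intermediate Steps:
j = -4 (j = -8/2 = -⅛*32 = -4)
C(T) = (-4 + T)*(T + T^(3/2)) (C(T) = (T + T^(3/2))*(-4 + T) = (-4 + T)*(T + T^(3/2)))
C(j)*3315 = ((-4)² + (-4)^(5/2) - 4*(-4) - (-32)*I)*3315 = (16 + 32*I + 16 - (-32)*I)*3315 = (16 + 32*I + 16 + 32*I)*3315 = (32 + 64*I)*3315 = 106080 + 212160*I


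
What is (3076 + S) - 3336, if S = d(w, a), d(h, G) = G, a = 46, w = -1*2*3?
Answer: -214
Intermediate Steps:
w = -6 (w = -2*3 = -6)
S = 46
(3076 + S) - 3336 = (3076 + 46) - 3336 = 3122 - 3336 = -214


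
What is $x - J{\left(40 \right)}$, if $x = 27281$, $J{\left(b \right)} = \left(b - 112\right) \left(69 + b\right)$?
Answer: $35129$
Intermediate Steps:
$J{\left(b \right)} = \left(-112 + b\right) \left(69 + b\right)$
$x - J{\left(40 \right)} = 27281 - \left(-7728 + 40^{2} - 1720\right) = 27281 - \left(-7728 + 1600 - 1720\right) = 27281 - -7848 = 27281 + 7848 = 35129$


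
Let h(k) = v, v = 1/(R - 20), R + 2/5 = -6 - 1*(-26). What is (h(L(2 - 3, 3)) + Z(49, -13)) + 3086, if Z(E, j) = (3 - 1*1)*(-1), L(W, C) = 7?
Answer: 6163/2 ≈ 3081.5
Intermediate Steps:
R = 98/5 (R = -⅖ + (-6 - 1*(-26)) = -⅖ + (-6 + 26) = -⅖ + 20 = 98/5 ≈ 19.600)
v = -5/2 (v = 1/(98/5 - 20) = 1/(-⅖) = -5/2 ≈ -2.5000)
h(k) = -5/2
Z(E, j) = -2 (Z(E, j) = (3 - 1)*(-1) = 2*(-1) = -2)
(h(L(2 - 3, 3)) + Z(49, -13)) + 3086 = (-5/2 - 2) + 3086 = -9/2 + 3086 = 6163/2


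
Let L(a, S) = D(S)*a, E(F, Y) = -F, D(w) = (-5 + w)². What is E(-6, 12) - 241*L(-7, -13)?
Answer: 546594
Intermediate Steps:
L(a, S) = a*(-5 + S)² (L(a, S) = (-5 + S)²*a = a*(-5 + S)²)
E(-6, 12) - 241*L(-7, -13) = -1*(-6) - (-1687)*(-5 - 13)² = 6 - (-1687)*(-18)² = 6 - (-1687)*324 = 6 - 241*(-2268) = 6 + 546588 = 546594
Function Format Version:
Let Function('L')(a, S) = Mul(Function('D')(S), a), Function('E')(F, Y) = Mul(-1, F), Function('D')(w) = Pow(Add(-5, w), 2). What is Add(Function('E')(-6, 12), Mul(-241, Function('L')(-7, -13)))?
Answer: 546594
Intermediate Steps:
Function('L')(a, S) = Mul(a, Pow(Add(-5, S), 2)) (Function('L')(a, S) = Mul(Pow(Add(-5, S), 2), a) = Mul(a, Pow(Add(-5, S), 2)))
Add(Function('E')(-6, 12), Mul(-241, Function('L')(-7, -13))) = Add(Mul(-1, -6), Mul(-241, Mul(-7, Pow(Add(-5, -13), 2)))) = Add(6, Mul(-241, Mul(-7, Pow(-18, 2)))) = Add(6, Mul(-241, Mul(-7, 324))) = Add(6, Mul(-241, -2268)) = Add(6, 546588) = 546594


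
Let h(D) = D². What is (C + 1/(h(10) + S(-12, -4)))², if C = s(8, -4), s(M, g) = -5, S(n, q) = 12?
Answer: 312481/12544 ≈ 24.911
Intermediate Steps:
C = -5
(C + 1/(h(10) + S(-12, -4)))² = (-5 + 1/(10² + 12))² = (-5 + 1/(100 + 12))² = (-5 + 1/112)² = (-559/112)² = 312481/12544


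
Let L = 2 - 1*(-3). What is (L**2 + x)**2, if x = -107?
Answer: 6724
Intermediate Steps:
L = 5 (L = 2 + 3 = 5)
(L**2 + x)**2 = (5**2 - 107)**2 = (25 - 107)**2 = (-82)**2 = 6724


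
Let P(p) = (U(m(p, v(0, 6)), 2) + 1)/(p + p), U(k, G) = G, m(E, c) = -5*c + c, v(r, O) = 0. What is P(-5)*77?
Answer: -231/10 ≈ -23.100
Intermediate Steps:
m(E, c) = -4*c
P(p) = 3/(2*p) (P(p) = (2 + 1)/(p + p) = 3/((2*p)) = 3*(1/(2*p)) = 3/(2*p))
P(-5)*77 = ((3/2)/(-5))*77 = ((3/2)*(-⅕))*77 = -3/10*77 = -231/10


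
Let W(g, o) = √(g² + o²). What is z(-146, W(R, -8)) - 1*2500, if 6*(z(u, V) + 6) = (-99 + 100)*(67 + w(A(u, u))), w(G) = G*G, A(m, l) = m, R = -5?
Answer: 6347/6 ≈ 1057.8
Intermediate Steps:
w(G) = G²
z(u, V) = 31/6 + u²/6 (z(u, V) = -6 + ((-99 + 100)*(67 + u²))/6 = -6 + (1*(67 + u²))/6 = -6 + (67 + u²)/6 = -6 + (67/6 + u²/6) = 31/6 + u²/6)
z(-146, W(R, -8)) - 1*2500 = (31/6 + (⅙)*(-146)²) - 1*2500 = (31/6 + (⅙)*21316) - 2500 = (31/6 + 10658/3) - 2500 = 21347/6 - 2500 = 6347/6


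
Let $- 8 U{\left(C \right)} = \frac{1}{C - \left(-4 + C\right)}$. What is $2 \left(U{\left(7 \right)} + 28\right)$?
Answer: $\frac{895}{16} \approx 55.938$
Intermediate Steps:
$U{\left(C \right)} = - \frac{1}{32}$ ($U{\left(C \right)} = - \frac{1}{8 \left(C - \left(-4 + C\right)\right)} = - \frac{1}{8 \cdot 4} = \left(- \frac{1}{8}\right) \frac{1}{4} = - \frac{1}{32}$)
$2 \left(U{\left(7 \right)} + 28\right) = 2 \left(- \frac{1}{32} + 28\right) = 2 \cdot \frac{895}{32} = \frac{895}{16}$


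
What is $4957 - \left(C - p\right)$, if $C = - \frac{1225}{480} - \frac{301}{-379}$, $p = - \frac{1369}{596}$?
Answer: $\frac{26870045179}{5421216} \approx 4956.5$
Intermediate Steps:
$p = - \frac{1369}{596}$ ($p = \left(-1369\right) \frac{1}{596} = - \frac{1369}{596} \approx -2.297$)
$C = - \frac{63959}{36384}$ ($C = \left(-1225\right) \frac{1}{480} - - \frac{301}{379} = - \frac{245}{96} + \frac{301}{379} = - \frac{63959}{36384} \approx -1.7579$)
$4957 - \left(C - p\right) = 4957 - \left(- \frac{63959}{36384} - - \frac{1369}{596}\right) = 4957 - \left(- \frac{63959}{36384} + \frac{1369}{596}\right) = 4957 - \frac{2922533}{5421216} = \frac{26870045179}{5421216}$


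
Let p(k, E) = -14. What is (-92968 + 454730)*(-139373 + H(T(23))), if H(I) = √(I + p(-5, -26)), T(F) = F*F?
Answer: -50419855226 + 361762*√515 ≈ -5.0412e+10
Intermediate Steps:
T(F) = F²
H(I) = √(-14 + I) (H(I) = √(I - 14) = √(-14 + I))
(-92968 + 454730)*(-139373 + H(T(23))) = (-92968 + 454730)*(-139373 + √(-14 + 23²)) = 361762*(-139373 + √(-14 + 529)) = 361762*(-139373 + √515) = -50419855226 + 361762*√515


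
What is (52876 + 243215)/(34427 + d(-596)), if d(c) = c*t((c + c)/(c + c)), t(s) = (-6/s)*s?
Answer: 296091/38003 ≈ 7.7913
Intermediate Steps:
t(s) = -6
d(c) = -6*c (d(c) = c*(-6) = -6*c)
(52876 + 243215)/(34427 + d(-596)) = (52876 + 243215)/(34427 - 6*(-596)) = 296091/(34427 + 3576) = 296091/38003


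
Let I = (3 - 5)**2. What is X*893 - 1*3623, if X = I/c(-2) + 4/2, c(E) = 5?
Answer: -5613/5 ≈ -1122.6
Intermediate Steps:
I = 4 (I = (-2)**2 = 4)
X = 14/5 (X = 4/5 + 4/2 = 4*(1/5) + 4*(1/2) = 4/5 + 2 = 14/5 ≈ 2.8000)
X*893 - 1*3623 = (14/5)*893 - 1*3623 = 12502/5 - 3623 = -5613/5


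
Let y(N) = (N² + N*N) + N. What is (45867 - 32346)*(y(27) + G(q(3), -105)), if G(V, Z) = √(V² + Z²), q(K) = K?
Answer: 20078685 + 40563*√1226 ≈ 2.1499e+7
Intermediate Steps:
y(N) = N + 2*N² (y(N) = (N² + N²) + N = 2*N² + N = N + 2*N²)
(45867 - 32346)*(y(27) + G(q(3), -105)) = (45867 - 32346)*(27*(1 + 2*27) + √(3² + (-105)²)) = 13521*(27*(1 + 54) + √(9 + 11025)) = 13521*(27*55 + √11034) = 13521*(1485 + 3*√1226) = 20078685 + 40563*√1226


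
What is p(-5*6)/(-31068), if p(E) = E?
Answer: 5/5178 ≈ 0.00096562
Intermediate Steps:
p(-5*6)/(-31068) = -5*6/(-31068) = -30*(-1/31068) = 5/5178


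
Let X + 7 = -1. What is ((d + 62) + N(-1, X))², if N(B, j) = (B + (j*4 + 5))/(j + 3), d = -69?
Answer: 49/25 ≈ 1.9600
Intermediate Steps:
X = -8 (X = -7 - 1 = -8)
N(B, j) = (5 + B + 4*j)/(3 + j) (N(B, j) = (B + (4*j + 5))/(3 + j) = (B + (5 + 4*j))/(3 + j) = (5 + B + 4*j)/(3 + j))
((d + 62) + N(-1, X))² = ((-69 + 62) + (5 - 1 + 4*(-8))/(3 - 8))² = (-7 + (5 - 1 - 32)/(-5))² = (-7 - ⅕*(-28))² = (-7 + 28/5)² = (-7/5)² = 49/25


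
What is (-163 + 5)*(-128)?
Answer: 20224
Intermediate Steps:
(-163 + 5)*(-128) = -158*(-128) = 20224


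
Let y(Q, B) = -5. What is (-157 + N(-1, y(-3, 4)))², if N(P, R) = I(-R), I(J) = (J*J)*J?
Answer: 1024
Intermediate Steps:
I(J) = J³ (I(J) = J²*J = J³)
N(P, R) = -R³ (N(P, R) = (-R)³ = -R³)
(-157 + N(-1, y(-3, 4)))² = (-157 - 1*(-5)³)² = (-157 - 1*(-125))² = (-157 + 125)² = (-32)² = 1024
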